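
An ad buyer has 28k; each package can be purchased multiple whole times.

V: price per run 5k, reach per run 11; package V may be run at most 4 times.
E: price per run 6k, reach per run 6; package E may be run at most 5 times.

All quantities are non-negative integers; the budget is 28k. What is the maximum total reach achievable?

3×V and 2×E: price 27 ≤ 28, reach 3·11 + 2·6 = 45.
4×V and 1×E: price 26 ≤ 28, reach 4·11 + 1·6 = 50.
Best is 50.

50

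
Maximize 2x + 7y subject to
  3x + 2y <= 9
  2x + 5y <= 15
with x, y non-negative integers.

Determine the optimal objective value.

21

(x,y)=(0,3): 3·0+2·3=6≤9, 2·0+5·3=15≤15, objective 21.
(x,y)=(1,2): 3·1+2·2=7≤9, 2·1+5·2=12≤15, objective 16.
(x,y)=(0,2): 3·0+2·2=4≤9, 2·0+5·2=10≤15, objective 14.
No feasible integer point exceeds 21.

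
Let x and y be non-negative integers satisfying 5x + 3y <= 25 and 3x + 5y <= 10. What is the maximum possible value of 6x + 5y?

The continuous relaxation peaks at (3.33, 0) with value 20.00; rounding to a feasible lattice point costs some objective.
(x,y)=(3,0): 5·3+3·0=15≤25, 3·3+5·0=9≤10, objective 18.
(x,y)=(2,0): 5·2+3·0=10≤25, 3·2+5·0=6≤10, objective 12.
Maximum is 18 at (x,y)=(3,0).

18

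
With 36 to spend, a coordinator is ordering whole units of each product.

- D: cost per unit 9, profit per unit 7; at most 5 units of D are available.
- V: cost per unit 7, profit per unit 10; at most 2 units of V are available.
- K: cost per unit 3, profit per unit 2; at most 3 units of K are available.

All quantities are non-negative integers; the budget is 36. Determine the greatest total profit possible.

36

V has the best ratio (10/7); taking only V gives at most 2×10 = 20 (stopped by the supply cap of 2).
Mixing does better — 2×D, 2×V, and 1×K: cost 35 ≤ 36, profit 2·7 + 2·10 + 1·2 = 36.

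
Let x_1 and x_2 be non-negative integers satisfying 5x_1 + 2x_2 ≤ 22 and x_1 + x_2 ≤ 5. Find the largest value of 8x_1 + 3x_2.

Relaxing integrality, the LP optimum is 35.20 at (x_1,x_2) = (4.4, 0), which is not an integer point.
(x_1,x_2)=(4,1): 5·4+2·1=22≤22, 1·4+1·1=5≤5, objective 35.
(x_1,x_2)=(4,0): 5·4+2·0=20≤22, 1·4+1·0=4≤5, objective 32.
(x_1,x_2)=(3,2): 5·3+2·2=19≤22, 1·3+1·2=5≤5, objective 30.
Maximum is 35 at (x_1,x_2)=(4,1).

35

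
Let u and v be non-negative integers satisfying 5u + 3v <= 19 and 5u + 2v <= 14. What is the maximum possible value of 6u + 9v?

(u,v)=(0,6) is feasible, giving 54.
(u,v)=(0,5) is feasible, giving 45.
No feasible integer point exceeds 54.

54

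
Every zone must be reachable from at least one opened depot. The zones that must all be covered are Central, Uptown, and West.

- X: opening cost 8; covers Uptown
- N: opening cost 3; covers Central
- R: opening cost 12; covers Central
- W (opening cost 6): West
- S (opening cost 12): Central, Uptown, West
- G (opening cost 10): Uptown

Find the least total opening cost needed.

12

The greedy cost-per-new-zone heuristic would pick N, W, and X for 17, but a cheaper cover exists.
S alone covers Central, Uptown, West — every zone.
Total opening cost: 12.
No cover costs less than 12.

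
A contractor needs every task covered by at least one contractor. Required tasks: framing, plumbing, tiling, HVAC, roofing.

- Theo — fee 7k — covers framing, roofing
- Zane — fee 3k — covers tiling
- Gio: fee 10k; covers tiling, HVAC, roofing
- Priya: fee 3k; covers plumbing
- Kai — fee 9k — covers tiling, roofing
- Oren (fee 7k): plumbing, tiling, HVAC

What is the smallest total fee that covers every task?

This is a weighted set-cover instance.
Choose Theo and Oren: together they cover framing, plumbing, tiling, HVAC, roofing — every task.
Total fee: 7 + 7 = 14.
No cover costs less than 14.

14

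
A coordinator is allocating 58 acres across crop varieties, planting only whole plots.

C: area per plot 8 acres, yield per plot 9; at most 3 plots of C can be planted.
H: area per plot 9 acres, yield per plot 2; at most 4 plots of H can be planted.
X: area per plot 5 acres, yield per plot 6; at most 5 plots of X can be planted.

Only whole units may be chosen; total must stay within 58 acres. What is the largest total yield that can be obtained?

3×C, 1×H, and 5×X: area 58 ≤ 58, yield 3·9 + 1·2 + 5·6 = 59.
3×C and 5×X: area 49 ≤ 58, yield 3·9 + 5·6 = 57.
Best is 59.

59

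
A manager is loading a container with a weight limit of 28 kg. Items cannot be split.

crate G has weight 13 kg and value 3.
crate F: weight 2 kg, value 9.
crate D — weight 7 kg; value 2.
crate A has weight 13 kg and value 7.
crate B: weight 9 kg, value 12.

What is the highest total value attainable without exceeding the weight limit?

Treat it as a binary knapsack problem.
Allowing fractional choices, the relaxed optimum would be about 29.1, but items are indivisible.
crate F + crate A + crate B: weight 2 + 13 + 9 = 24 ≤ 28, value 9 + 7 + 12 = 28.
crate G + crate F + crate B: weight 13 + 2 + 9 = 24 ≤ 28, value 3 + 9 + 12 = 24.
crate F + crate D + crate B: weight 2 + 7 + 9 = 18 ≤ 28, value 9 + 2 + 12 = 23.
Best is crate F, crate A, and crate B with total value 28.

28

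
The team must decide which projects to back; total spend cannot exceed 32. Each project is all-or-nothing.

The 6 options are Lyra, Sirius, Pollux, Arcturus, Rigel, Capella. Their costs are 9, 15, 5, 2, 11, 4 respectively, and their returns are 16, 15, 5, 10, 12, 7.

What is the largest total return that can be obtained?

50

Allowing fractional choices, the relaxed optimum would be about 51.0, but projects are indivisible.
Lyra + Sirius + Arcturus + Capella: cost 9 + 15 + 2 + 4 = 30 ≤ 32, return 16 + 15 + 10 + 7 = 48.
Lyra + Pollux + Arcturus + Rigel + Capella: cost 9 + 5 + 2 + 11 + 4 = 31 ≤ 32, return 16 + 5 + 10 + 12 + 7 = 50.
Best is Lyra, Pollux, Arcturus, Rigel, and Capella with total return 50.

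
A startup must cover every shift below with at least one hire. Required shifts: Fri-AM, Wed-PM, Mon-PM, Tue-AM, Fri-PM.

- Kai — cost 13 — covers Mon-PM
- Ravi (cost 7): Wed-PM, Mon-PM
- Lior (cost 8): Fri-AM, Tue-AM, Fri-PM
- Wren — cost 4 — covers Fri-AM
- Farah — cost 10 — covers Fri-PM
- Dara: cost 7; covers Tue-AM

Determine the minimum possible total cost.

Choose Ravi and Lior: together they cover Fri-AM, Wed-PM, Mon-PM, Tue-AM, Fri-PM — every shift.
Total cost: 7 + 8 = 15.
No cover costs less than 15.

15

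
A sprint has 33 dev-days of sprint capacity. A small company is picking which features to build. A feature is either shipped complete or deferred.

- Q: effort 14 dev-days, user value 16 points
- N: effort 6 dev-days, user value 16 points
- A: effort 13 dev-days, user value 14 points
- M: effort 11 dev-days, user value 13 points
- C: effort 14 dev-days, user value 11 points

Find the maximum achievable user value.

Take Q, N, and A: effort 14 + 6 + 13 = 33 ≤ 33, user value 16 + 16 + 14 = 46.
No other feasible combination does better.

46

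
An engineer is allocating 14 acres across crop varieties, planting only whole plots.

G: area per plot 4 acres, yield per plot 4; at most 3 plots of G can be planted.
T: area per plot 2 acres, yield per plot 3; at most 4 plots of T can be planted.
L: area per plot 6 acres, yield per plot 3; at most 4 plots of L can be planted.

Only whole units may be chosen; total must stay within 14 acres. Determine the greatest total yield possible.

17

T has the best ratio (3/2); taking only T gives at most 4×3 = 12 (stopped by the supply cap of 4).
Mixing does better — 2×G and 3×T: area 14 ≤ 14, yield 2·4 + 3·3 = 17.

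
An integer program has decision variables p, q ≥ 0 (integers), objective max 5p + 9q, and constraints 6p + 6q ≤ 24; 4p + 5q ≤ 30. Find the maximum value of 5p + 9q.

36

(p,q)=(0,4): 6·0+6·4=24≤24, 4·0+5·4=20≤30, objective 36.
(p,q)=(1,3): 6·1+6·3=24≤24, 4·1+5·3=19≤30, objective 32.
(p,q)=(0,3): 6·0+6·3=18≤24, 4·0+5·3=15≤30, objective 27.
No feasible integer point exceeds 36.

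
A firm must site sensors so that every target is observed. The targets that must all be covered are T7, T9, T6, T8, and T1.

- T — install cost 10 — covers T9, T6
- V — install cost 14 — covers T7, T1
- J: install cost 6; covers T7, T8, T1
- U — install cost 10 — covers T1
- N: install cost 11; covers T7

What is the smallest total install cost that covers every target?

This is an integer covering problem.
Choose T and J: together they cover T7, T9, T6, T8, T1 — every target.
Total install cost: 10 + 6 = 16.
No cover costs less than 16.

16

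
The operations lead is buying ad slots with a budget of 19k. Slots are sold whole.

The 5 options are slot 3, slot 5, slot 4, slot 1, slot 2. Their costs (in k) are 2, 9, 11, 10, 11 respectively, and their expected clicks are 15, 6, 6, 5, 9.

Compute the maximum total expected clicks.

24

slot 3 + slot 5: cost 2 + 9 = 11 ≤ 19, expected clicks 15 + 6 = 21.
slot 3 + slot 2: cost 2 + 11 = 13 ≤ 19, expected clicks 15 + 9 = 24.
Best is slot 3 and slot 2 with total expected clicks 24.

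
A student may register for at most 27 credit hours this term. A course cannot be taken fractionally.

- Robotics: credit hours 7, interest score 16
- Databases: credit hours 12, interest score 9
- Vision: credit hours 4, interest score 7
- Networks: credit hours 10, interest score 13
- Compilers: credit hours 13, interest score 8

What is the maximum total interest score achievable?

36

This is an integer program with binary decision variables.
Take Robotics, Vision, and Networks: credit hours 7 + 4 + 10 = 21 ≤ 27, interest score 16 + 7 + 13 = 36.
No other feasible combination does better.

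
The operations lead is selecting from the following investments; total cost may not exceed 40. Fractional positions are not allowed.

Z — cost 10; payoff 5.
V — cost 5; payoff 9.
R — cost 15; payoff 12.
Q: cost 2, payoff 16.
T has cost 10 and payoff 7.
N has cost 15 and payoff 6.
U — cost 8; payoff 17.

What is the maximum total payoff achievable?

61

This is a 0-1 knapsack instance.
Z + V + R + Q + U: cost 10 + 5 + 15 + 2 + 8 = 40 ≤ 40, payoff 5 + 9 + 12 + 16 + 17 = 59.
V + R + Q + T + U: cost 5 + 15 + 2 + 10 + 8 = 40 ≤ 40, payoff 9 + 12 + 16 + 7 + 17 = 61.
Best is V, R, Q, T, and U with total payoff 61.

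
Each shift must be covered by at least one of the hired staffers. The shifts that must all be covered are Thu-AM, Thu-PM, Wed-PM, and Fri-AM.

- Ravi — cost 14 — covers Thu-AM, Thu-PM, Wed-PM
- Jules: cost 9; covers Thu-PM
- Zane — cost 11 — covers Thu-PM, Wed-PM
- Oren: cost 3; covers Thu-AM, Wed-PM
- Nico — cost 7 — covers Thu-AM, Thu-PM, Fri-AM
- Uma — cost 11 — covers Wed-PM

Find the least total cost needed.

This is a weighted set-cover instance.
Choose Oren and Nico: together they cover Thu-AM, Thu-PM, Wed-PM, Fri-AM — every shift.
Total cost: 3 + 7 = 10.

10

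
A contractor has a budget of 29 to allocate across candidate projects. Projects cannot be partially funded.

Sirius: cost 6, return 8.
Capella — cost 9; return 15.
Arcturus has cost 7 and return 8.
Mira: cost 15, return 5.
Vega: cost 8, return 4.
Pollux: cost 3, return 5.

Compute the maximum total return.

Allowing fractional choices, the relaxed optimum would be about 38.0, but projects are indivisible.
Sirius + Capella + Arcturus + Pollux: cost 6 + 9 + 7 + 3 = 25 ≤ 29, return 8 + 15 + 8 + 5 = 36.
Capella + Arcturus + Vega + Pollux: cost 9 + 7 + 8 + 3 = 27 ≤ 29, return 15 + 8 + 4 + 5 = 32.
Sirius + Capella + Vega + Pollux: cost 6 + 9 + 8 + 3 = 26 ≤ 29, return 8 + 15 + 4 + 5 = 32.
Best is Sirius, Capella, Arcturus, and Pollux with total return 36.

36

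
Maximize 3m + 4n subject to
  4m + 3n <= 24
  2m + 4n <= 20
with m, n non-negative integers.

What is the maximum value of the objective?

Relaxing integrality, the LP optimum is 23.60 at (m,n) = (3.6, 3.2), which is not an integer point.
(m,n)=(2,4): 4·2+3·4=20≤24, 2·2+4·4=20≤20, objective 22.
(m,n)=(3,3): 4·3+3·3=21≤24, 2·3+4·3=18≤20, objective 21.
(m,n)=(4,2): 4·4+3·2=22≤24, 2·4+4·2=16≤20, objective 20.
(m,n)=(1,4): 4·1+3·4=16≤24, 2·1+4·4=18≤20, objective 19.
Maximum is 22 at (m,n)=(2,4).

22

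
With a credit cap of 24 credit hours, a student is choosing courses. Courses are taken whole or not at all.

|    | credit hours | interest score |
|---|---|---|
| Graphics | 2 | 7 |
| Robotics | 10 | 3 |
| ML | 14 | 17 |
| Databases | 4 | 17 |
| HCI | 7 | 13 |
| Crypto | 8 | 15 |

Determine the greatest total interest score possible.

52

Take Graphics, Databases, HCI, and Crypto: credit hours 2 + 4 + 7 + 8 = 21 ≤ 24, interest score 7 + 17 + 13 + 15 = 52.
No other feasible combination does better.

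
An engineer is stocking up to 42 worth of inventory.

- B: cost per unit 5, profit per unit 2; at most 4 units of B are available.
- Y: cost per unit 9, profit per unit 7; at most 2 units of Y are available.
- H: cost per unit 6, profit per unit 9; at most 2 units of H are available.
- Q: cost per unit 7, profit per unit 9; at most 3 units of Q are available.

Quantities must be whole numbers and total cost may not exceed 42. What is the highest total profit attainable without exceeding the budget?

This is a bounded integer knapsack.
1×Y, 2×H, and 3×Q: cost 42 ≤ 42, profit 1·7 + 2·9 + 3·9 = 52.
1×B, 2×H, and 3×Q: cost 38 ≤ 42, profit 1·2 + 2·9 + 3·9 = 47.
Best is 52.

52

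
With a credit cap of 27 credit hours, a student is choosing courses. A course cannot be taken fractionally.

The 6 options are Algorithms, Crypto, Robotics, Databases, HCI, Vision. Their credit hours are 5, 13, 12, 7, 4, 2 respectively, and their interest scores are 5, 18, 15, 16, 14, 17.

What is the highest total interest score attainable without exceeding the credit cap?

65

Allowing fractional choices, the relaxed optimum would be about 66.2, but courses are indivisible.
Crypto + Databases + HCI + Vision: credit hours 13 + 7 + 4 + 2 = 26 ≤ 27, interest score 18 + 16 + 14 + 17 = 65.
Robotics + Databases + HCI + Vision: credit hours 12 + 7 + 4 + 2 = 25 ≤ 27, interest score 15 + 16 + 14 + 17 = 62.
Best is Crypto, Databases, HCI, and Vision with total interest score 65.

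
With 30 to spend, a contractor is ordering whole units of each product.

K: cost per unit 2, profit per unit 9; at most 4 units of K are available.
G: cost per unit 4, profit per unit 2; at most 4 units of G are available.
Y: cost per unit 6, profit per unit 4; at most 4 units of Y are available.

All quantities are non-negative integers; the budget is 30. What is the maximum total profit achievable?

This is a bounded integer knapsack.
4×K and 3×Y: cost 26 ≤ 30, profit 4·9 + 3·4 = 48.
4×K, 1×G, and 3×Y: cost 30 ≤ 30, profit 4·9 + 1·2 + 3·4 = 50.
Best is 50.

50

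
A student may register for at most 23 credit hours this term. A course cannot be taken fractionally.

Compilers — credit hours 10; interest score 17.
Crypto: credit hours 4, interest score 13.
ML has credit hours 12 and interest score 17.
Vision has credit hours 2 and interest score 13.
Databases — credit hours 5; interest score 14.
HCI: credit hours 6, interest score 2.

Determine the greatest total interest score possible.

Treat it as a binary knapsack problem.
Compilers + Crypto + Vision + Databases: credit hours 10 + 4 + 2 + 5 = 21 ≤ 23, interest score 17 + 13 + 13 + 14 = 57.
Crypto + ML + Vision + Databases: credit hours 4 + 12 + 2 + 5 = 23 ≤ 23, interest score 13 + 17 + 13 + 14 = 57.
Compilers + Vision + Databases + HCI: credit hours 10 + 2 + 5 + 6 = 23 ≤ 23, interest score 17 + 13 + 14 + 2 = 46.
The maximum interest score is 57; one optimal choice is Compilers, Crypto, Vision, and Databases.

57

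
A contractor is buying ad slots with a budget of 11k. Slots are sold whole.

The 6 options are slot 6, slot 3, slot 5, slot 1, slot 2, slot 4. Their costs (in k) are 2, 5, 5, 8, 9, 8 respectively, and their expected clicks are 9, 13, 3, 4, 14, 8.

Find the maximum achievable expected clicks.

Allowing fractional choices, the relaxed optimum would be about 28.2, but ad slots are indivisible.
slot 6 + slot 2: cost 2 + 9 = 11 ≤ 11, expected clicks 9 + 14 = 23.
slot 6 + slot 4: cost 2 + 8 = 10 ≤ 11, expected clicks 9 + 8 = 17.
slot 6 + slot 3: cost 2 + 5 = 7 ≤ 11, expected clicks 9 + 13 = 22.
Best is slot 6 and slot 2 with total expected clicks 23.

23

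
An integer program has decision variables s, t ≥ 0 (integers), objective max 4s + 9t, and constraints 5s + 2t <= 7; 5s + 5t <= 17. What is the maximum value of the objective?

The continuous relaxation peaks at (0, 3.4) with value 30.60; rounding to a feasible lattice point costs some objective.
(s,t)=(0,3): 5·0+2·3=6≤7, 5·0+5·3=15≤17, objective 27.
(s,t)=(0,2): 5·0+2·2=4≤7, 5·0+5·2=10≤17, objective 18.
Maximum is 27 at (s,t)=(0,3).

27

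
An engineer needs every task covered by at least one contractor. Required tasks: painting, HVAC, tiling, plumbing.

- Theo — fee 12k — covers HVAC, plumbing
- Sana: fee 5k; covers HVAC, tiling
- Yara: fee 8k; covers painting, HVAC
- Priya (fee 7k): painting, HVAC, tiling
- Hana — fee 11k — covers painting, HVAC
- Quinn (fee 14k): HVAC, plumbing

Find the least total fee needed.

This is a weighted set-cover instance.
Choose Theo and Priya: together they cover painting, HVAC, tiling, plumbing — every task.
Total fee: 12 + 7 = 19.
No cover costs less than 19.

19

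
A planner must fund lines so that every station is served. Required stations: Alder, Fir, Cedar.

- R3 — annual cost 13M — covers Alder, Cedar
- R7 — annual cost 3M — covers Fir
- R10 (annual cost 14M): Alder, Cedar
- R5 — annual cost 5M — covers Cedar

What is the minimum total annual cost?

16

The greedy cost-per-new-station heuristic would pick R7, R5, and R3 for 21, but a cheaper cover exists.
Choose R3 and R7: together they cover Alder, Fir, Cedar — every station.
Total annual cost: 13 + 3 = 16.
No cover costs less than 16.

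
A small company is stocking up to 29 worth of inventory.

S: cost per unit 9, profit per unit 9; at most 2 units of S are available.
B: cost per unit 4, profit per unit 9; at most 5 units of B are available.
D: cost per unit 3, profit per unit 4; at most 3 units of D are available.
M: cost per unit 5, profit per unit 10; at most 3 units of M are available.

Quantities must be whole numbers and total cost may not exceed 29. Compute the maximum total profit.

This is a bounded integer knapsack.
4×B, 1×D, and 2×M: cost 29 ≤ 29, profit 4·9 + 1·4 + 2·10 = 60.
5×B, 1×D, and 1×M: cost 28 ≤ 29, profit 5·9 + 1·4 + 1·10 = 59.
Best is 60.

60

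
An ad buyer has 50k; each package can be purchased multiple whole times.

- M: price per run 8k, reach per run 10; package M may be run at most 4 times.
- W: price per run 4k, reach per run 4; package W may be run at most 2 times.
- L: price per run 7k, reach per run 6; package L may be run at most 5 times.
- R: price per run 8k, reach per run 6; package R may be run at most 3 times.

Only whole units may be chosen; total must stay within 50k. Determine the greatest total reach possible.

M has the best ratio (10/8); taking only M gives at most 4×10 = 40 (stopped by the supply cap of 4).
Mixing does better — 4×M, 1×W, and 2×L: price 50 ≤ 50, reach 4·10 + 1·4 + 2·6 = 56.

56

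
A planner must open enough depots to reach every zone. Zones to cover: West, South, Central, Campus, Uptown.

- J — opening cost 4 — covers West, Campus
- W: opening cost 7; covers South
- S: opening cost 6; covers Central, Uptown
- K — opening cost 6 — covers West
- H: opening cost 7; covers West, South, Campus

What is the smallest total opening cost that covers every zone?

13

This is an integer covering problem.
The greedy cost-per-new-zone heuristic would pick J, S, and W for 17, but a cheaper cover exists.
Choose S and H: together they cover West, South, Central, Campus, Uptown — every zone.
Total opening cost: 6 + 7 = 13.
No cover costs less than 13.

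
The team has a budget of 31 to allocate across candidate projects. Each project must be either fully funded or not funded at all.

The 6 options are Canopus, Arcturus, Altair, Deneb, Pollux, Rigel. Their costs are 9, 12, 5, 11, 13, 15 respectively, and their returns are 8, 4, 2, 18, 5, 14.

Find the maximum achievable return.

34

Allowing fractional choices, the relaxed optimum would be about 36.4, but projects are indivisible.
Canopus + Altair + Deneb: cost 9 + 5 + 11 = 25 ≤ 31, return 8 + 2 + 18 = 28.
Altair + Deneb + Rigel: cost 5 + 11 + 15 = 31 ≤ 31, return 2 + 18 + 14 = 34.
Deneb + Rigel: cost 11 + 15 = 26 ≤ 31, return 18 + 14 = 32.
Best is Altair, Deneb, and Rigel with total return 34.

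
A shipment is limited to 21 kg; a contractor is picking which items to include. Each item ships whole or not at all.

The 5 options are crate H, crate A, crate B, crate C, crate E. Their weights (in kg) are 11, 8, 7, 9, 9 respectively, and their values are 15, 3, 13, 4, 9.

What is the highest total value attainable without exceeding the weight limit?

28

Allowing fractional choices, the relaxed optimum would be about 31.0, but items are indivisible.
crate H + crate E: weight 11 + 9 = 20 ≤ 21, value 15 + 9 = 24.
crate B + crate E: weight 7 + 9 = 16 ≤ 21, value 13 + 9 = 22.
crate H + crate B: weight 11 + 7 = 18 ≤ 21, value 15 + 13 = 28.
Best is crate H and crate B with total value 28.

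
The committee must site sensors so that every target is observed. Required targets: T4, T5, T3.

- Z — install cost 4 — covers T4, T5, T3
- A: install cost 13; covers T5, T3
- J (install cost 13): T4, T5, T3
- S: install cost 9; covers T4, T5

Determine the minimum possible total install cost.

4

This is an integer covering problem.
Z alone covers T4, T5, T3 — every target.
Total install cost: 4.
No cover costs less than 4.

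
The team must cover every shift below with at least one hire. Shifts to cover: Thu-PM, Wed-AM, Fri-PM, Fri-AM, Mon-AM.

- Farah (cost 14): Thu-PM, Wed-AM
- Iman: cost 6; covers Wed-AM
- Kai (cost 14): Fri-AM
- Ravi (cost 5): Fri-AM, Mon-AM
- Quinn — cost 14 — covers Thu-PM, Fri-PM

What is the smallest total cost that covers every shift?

25

Choose Iman, Ravi, and Quinn: together they cover Thu-PM, Wed-AM, Fri-PM, Fri-AM, Mon-AM — every shift.
Total cost: 6 + 5 + 14 = 25.
No cover costs less than 25.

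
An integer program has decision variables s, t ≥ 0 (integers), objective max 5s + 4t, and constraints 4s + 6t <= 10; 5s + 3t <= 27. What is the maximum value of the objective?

10

(s,t)=(2,0): 4·2+6·0=8≤10, 5·2+3·0=10≤27, objective 10.
(s,t)=(1,1): 4·1+6·1=10≤10, 5·1+3·1=8≤27, objective 9.
(s,t)=(1,0): 4·1+6·0=4≤10, 5·1+3·0=5≤27, objective 5.
No feasible integer point exceeds 10.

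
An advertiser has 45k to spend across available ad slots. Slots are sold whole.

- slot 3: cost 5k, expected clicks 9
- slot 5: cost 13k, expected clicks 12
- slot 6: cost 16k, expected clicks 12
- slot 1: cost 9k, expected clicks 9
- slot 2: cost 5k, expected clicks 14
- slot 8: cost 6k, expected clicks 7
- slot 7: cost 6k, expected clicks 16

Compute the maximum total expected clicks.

67

Take slot 3, slot 5, slot 1, slot 2, slot 8, and slot 7: cost 5 + 13 + 9 + 5 + 6 + 6 = 44 ≤ 45, expected clicks 9 + 12 + 9 + 14 + 7 + 16 = 67.
No other feasible combination does better.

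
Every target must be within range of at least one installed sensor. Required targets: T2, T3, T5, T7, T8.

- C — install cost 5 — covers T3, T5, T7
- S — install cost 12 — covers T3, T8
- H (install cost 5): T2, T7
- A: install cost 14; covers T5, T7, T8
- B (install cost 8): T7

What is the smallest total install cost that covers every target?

22

Choose C, S, and H: together they cover T2, T3, T5, T7, T8 — every target.
Total install cost: 5 + 12 + 5 = 22.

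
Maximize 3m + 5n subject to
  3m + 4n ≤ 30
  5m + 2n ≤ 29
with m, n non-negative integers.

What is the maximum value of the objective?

(m,n)=(2,6): 3·2+4·6=30≤30, 5·2+2·6=22≤29, objective 36.
(m,n)=(0,7): 3·0+4·7=28≤30, 5·0+2·7=14≤29, objective 35.
The best lattice point is (2,6), giving 36.

36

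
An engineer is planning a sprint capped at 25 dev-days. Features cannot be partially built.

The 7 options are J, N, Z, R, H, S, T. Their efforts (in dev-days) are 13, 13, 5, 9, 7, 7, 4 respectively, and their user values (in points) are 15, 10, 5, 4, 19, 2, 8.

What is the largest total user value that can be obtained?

42

Take J, H, and T: effort 13 + 7 + 4 = 24 ≤ 25, user value 15 + 19 + 8 = 42.
No other feasible combination does better.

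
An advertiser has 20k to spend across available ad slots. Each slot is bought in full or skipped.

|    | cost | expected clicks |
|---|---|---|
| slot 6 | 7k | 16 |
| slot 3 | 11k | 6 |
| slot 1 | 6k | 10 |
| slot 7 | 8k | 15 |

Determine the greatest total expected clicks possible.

31

Take slot 6 and slot 7: cost 7 + 8 = 15 ≤ 20, expected clicks 16 + 15 = 31.
No other feasible combination does better.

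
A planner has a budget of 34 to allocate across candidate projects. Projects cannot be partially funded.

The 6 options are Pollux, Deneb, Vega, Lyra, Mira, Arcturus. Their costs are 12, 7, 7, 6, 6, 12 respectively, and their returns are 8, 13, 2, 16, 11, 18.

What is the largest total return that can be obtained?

Allowing fractional choices, the relaxed optimum would be about 60.0, but projects are indivisible.
Pollux + Deneb + Lyra + Mira: cost 12 + 7 + 6 + 6 = 31 ≤ 34, return 8 + 13 + 16 + 11 = 48.
Deneb + Vega + Lyra + Arcturus: cost 7 + 7 + 6 + 12 = 32 ≤ 34, return 13 + 2 + 16 + 18 = 49.
Deneb + Lyra + Mira + Arcturus: cost 7 + 6 + 6 + 12 = 31 ≤ 34, return 13 + 16 + 11 + 18 = 58.
Best is Deneb, Lyra, Mira, and Arcturus with total return 58.

58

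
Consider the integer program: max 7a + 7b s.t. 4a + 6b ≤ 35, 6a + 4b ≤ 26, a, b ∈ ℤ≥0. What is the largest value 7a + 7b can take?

(a,b)=(1,5) is feasible, giving 42.
(a,b)=(1,4) is feasible, giving 35.
(a,b)=(0,5) is feasible, giving 35.
(a,b)=(0,4) is feasible, giving 28.
Maximum is 42 at (a,b)=(1,5).

42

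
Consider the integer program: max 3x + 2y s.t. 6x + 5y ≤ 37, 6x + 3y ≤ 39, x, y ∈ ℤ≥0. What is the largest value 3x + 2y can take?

The continuous relaxation peaks at (6.17, 0) with value 18.50; rounding to a feasible lattice point costs some objective.
(x,y)=(6,0): 6·6+5·0=36≤37, 6·6+3·0=36≤39, objective 18.
(x,y)=(5,1): 6·5+5·1=35≤37, 6·5+3·1=33≤39, objective 17.
No feasible integer point exceeds 18.

18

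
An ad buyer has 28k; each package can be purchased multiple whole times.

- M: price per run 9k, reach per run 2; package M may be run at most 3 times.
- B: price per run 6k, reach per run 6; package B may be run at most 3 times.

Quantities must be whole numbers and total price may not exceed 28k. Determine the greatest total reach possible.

1×M and 3×B: price 27 ≤ 28, reach 1·2 + 3·6 = 20.
3×B: price 18 ≤ 28, reach 3·6 = 18.
Best is 20.

20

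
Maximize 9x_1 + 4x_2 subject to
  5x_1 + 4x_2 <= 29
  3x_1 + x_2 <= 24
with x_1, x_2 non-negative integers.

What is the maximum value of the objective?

The continuous relaxation peaks at (5.8, 0) with value 52.20; rounding to a feasible lattice point costs some objective.
(x_1,x_2)=(5,1) is feasible, giving 49.
(x_1,x_2)=(5,0) is feasible, giving 45.
No feasible integer point exceeds 49.

49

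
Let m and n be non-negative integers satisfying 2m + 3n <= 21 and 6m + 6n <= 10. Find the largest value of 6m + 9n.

The continuous relaxation peaks at (0, 1.67) with value 15.00; rounding to a feasible lattice point costs some objective.
(m,n)=(0,1): 2·0+3·1=3≤21, 6·0+6·1=6≤10, objective 9.
(m,n)=(1,0): 2·1+3·0=2≤21, 6·1+6·0=6≤10, objective 6.
(m,n)=(0,0): 2·0+3·0=0≤21, 6·0+6·0=0≤10, objective 0.
The best lattice point is (0,1), giving 9.

9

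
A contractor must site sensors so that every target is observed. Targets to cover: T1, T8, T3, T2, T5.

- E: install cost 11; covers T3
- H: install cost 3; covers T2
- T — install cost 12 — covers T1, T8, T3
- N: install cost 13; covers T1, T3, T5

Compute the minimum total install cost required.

This is an integer covering problem.
Choose H, T, and N: together they cover T1, T8, T3, T2, T5 — every target.
Total install cost: 3 + 12 + 13 = 28.
No cover costs less than 28.

28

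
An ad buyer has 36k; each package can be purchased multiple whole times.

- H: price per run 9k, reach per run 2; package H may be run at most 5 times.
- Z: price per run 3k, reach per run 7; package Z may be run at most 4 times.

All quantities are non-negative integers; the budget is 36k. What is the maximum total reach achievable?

2×H and 4×Z: price 30 ≤ 36, reach 2·2 + 4·7 = 32.
1×H and 4×Z: price 21 ≤ 36, reach 1·2 + 4·7 = 30.
Best is 32.

32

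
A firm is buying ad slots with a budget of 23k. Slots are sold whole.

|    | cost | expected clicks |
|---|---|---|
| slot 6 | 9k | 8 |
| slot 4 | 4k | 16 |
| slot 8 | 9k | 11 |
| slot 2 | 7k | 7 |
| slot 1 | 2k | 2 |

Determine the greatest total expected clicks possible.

36

slot 6 + slot 4 + slot 8: cost 9 + 4 + 9 = 22 ≤ 23, expected clicks 8 + 16 + 11 = 35.
slot 4 + slot 8 + slot 2 + slot 1: cost 4 + 9 + 7 + 2 = 22 ≤ 23, expected clicks 16 + 11 + 7 + 2 = 36.
slot 4 + slot 8 + slot 2: cost 4 + 9 + 7 = 20 ≤ 23, expected clicks 16 + 11 + 7 = 34.
Best is slot 4, slot 8, slot 2, and slot 1 with total expected clicks 36.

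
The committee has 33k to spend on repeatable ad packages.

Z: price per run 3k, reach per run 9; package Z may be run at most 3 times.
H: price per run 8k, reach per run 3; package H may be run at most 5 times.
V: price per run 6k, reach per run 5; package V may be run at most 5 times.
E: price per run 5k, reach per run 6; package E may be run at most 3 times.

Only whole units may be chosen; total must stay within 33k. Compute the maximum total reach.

This is a bounded integer knapsack.
3×Z, 2×V, and 2×E: price 31 ≤ 33, reach 3·9 + 2·5 + 2·6 = 49.
3×Z, 1×V, and 3×E: price 30 ≤ 33, reach 3·9 + 1·5 + 3·6 = 50.
Best is 50.

50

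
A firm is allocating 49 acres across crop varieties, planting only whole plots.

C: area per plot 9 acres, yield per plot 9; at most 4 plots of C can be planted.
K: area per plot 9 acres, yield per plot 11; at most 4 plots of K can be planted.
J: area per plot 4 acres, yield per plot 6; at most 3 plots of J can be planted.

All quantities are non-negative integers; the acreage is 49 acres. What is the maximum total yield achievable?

62

This is a bounded integer knapsack.
1×C, 3×K, and 3×J: area 48 ≤ 49, yield 1·9 + 3·11 + 3·6 = 60.
4×K and 3×J: area 48 ≤ 49, yield 4·11 + 3·6 = 62.
Best is 62.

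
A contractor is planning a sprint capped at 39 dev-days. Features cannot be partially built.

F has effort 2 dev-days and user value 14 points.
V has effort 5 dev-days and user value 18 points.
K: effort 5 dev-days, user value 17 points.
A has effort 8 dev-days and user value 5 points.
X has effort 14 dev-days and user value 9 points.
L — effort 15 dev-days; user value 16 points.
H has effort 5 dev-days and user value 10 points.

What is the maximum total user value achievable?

75

Allowing fractional choices, the relaxed optimum would be about 79.5, but features are indivisible.
F + V + K + A + L: effort 2 + 5 + 5 + 8 + 15 = 35 ≤ 39, user value 14 + 18 + 17 + 5 + 16 = 70.
F + V + K + L + H: effort 2 + 5 + 5 + 15 + 5 = 32 ≤ 39, user value 14 + 18 + 17 + 16 + 10 = 75.
F + V + K + A + X + H: effort 2 + 5 + 5 + 8 + 14 + 5 = 39 ≤ 39, user value 14 + 18 + 17 + 5 + 9 + 10 = 73.
Best is F, V, K, L, and H with total user value 75.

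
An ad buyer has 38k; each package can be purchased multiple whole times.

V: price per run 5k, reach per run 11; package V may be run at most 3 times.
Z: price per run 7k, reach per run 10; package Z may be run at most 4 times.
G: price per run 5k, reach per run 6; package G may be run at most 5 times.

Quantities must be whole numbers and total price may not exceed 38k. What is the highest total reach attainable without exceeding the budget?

63

2×V and 4×Z: price 38 ≤ 38, reach 2·11 + 4·10 = 62.
3×V and 3×Z: price 36 ≤ 38, reach 3·11 + 3·10 = 63.
Best is 63.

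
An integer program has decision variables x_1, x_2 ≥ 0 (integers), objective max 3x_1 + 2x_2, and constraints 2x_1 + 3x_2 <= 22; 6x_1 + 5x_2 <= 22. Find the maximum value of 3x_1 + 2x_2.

The continuous relaxation peaks at (3.67, 0) with value 11.00; rounding to a feasible lattice point costs some objective.
(x_1,x_2)=(2,2): 2·2+3·2=10≤22, 6·2+5·2=22≤22, objective 10.
(x_1,x_2)=(3,0): 2·3+3·0=6≤22, 6·3+5·0=18≤22, objective 9.
(x_1,x_2)=(1,3): 2·1+3·3=11≤22, 6·1+5·3=21≤22, objective 9.
(x_1,x_2)=(2,1): 2·2+3·1=7≤22, 6·2+5·1=17≤22, objective 8.
The best lattice point is (2,2), giving 10.

10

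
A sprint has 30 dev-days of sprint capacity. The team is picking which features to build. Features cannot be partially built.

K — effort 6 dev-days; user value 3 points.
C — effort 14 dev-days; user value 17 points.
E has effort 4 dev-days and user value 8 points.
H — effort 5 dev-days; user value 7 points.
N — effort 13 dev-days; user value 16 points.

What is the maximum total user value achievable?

Take K, C, E, and H: effort 6 + 14 + 4 + 5 = 29 ≤ 30, user value 3 + 17 + 8 + 7 = 35.
No other feasible combination does better.

35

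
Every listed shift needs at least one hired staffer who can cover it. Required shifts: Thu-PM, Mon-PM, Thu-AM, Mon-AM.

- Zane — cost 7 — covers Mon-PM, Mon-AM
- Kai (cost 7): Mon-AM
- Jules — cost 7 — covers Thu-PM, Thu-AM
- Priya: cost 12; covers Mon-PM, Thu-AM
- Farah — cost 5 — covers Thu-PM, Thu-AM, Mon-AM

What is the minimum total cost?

12

Choose Zane and Farah: together they cover Thu-PM, Mon-PM, Thu-AM, Mon-AM — every shift.
Total cost: 7 + 5 = 12.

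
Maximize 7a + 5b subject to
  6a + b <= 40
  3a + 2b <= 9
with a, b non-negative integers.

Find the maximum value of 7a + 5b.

22

(a,b)=(1,3) is feasible, giving 22.
(a,b)=(0,4) is feasible, giving 20.
(a,b)=(1,2) is feasible, giving 17.
Maximum is 22 at (a,b)=(1,3).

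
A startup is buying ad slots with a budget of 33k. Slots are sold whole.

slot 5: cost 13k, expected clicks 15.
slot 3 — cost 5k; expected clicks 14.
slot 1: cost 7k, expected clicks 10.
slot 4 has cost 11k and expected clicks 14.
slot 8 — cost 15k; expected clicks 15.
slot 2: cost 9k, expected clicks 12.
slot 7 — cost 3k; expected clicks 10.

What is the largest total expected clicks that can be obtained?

53

Take slot 5, slot 3, slot 4, and slot 7: cost 13 + 5 + 11 + 3 = 32 ≤ 33, expected clicks 15 + 14 + 14 + 10 = 53.
No other feasible combination does better.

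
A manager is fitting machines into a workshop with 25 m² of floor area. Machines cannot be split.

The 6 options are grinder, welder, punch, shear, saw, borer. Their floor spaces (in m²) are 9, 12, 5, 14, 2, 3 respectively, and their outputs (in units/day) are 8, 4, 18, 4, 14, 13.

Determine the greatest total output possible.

Treat it as a binary knapsack problem.
grinder + punch + saw + borer: floor space 9 + 5 + 2 + 3 = 19 ≤ 25, output 8 + 18 + 14 + 13 = 53.
welder + punch + saw + borer: floor space 12 + 5 + 2 + 3 = 22 ≤ 25, output 4 + 18 + 14 + 13 = 49.
Best is grinder, punch, saw, and borer with total output 53.

53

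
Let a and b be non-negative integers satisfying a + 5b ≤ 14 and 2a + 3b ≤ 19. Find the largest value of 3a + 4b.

28

Relaxing integrality, the LP optimum is 28.50 at (a,b) = (9.5, 0), which is not an integer point.
(a,b)=(8,1): 1·8+5·1=13≤14, 2·8+3·1=19≤19, objective 28.
(a,b)=(9,0): 1·9+5·0=9≤14, 2·9+3·0=18≤19, objective 27.
(a,b)=(7,1): 1·7+5·1=12≤14, 2·7+3·1=17≤19, objective 25.
Maximum is 28 at (a,b)=(8,1).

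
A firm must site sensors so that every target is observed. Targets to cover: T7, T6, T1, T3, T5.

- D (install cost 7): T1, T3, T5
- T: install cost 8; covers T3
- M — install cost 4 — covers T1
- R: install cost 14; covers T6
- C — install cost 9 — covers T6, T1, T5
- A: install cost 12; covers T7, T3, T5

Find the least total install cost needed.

21

This is an integer covering problem.
The greedy cost-per-new-target heuristic would pick D, C, and A for 28, but a cheaper cover exists.
Choose C and A: together they cover T7, T6, T1, T3, T5 — every target.
Total install cost: 9 + 12 = 21.
No cover costs less than 21.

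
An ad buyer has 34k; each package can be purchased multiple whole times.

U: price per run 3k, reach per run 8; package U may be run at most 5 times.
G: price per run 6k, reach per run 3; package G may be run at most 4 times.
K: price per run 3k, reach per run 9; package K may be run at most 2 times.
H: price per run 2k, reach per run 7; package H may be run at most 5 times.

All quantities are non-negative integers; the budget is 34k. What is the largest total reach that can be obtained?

93

This is a bounded integer knapsack.
Take 5×U, 2×K, and 5×H: price 31 ≤ 34, reach 5·8 + 2·9 + 5·7 = 93.
H has the best ratio (7/2) and is taken to its limit of 5; remaining capacity is filled optimally with the others.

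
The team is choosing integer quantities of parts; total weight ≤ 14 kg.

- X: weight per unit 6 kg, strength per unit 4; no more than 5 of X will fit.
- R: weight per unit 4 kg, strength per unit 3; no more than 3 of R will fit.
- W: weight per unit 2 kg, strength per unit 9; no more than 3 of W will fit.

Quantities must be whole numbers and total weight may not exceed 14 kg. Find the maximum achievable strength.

1×X and 3×W: weight 12 ≤ 14, strength 1·4 + 3·9 = 31.
2×R and 3×W: weight 14 ≤ 14, strength 2·3 + 3·9 = 33.
Best is 33.

33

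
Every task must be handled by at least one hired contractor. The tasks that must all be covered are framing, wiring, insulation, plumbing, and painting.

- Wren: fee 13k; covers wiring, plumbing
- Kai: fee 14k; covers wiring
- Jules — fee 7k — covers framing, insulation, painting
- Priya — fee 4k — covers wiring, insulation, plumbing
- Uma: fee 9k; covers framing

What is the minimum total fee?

Choose Jules and Priya: together they cover framing, wiring, insulation, plumbing, painting — every task.
Total fee: 7 + 4 = 11.
No cover costs less than 11.

11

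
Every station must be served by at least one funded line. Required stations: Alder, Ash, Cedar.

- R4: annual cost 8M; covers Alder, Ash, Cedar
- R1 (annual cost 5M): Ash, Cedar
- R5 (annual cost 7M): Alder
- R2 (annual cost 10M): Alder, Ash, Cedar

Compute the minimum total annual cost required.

8

This is an integer covering problem.
R4 alone covers Alder, Ash, Cedar — every station.
Total annual cost: 8.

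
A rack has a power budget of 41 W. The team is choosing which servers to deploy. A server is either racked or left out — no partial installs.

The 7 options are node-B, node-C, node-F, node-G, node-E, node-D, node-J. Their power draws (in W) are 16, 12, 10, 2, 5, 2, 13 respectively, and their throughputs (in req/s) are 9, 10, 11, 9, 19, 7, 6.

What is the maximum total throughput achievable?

Allowing fractional choices, the relaxed optimum would be about 61.6, but servers are indivisible.
node-B + node-F + node-G + node-E + node-D: power draw 16 + 10 + 2 + 5 + 2 = 35 ≤ 41, throughput 9 + 11 + 9 + 19 + 7 = 55.
node-B + node-C + node-G + node-E + node-D: power draw 16 + 12 + 2 + 5 + 2 = 37 ≤ 41, throughput 9 + 10 + 9 + 19 + 7 = 54.
node-C + node-F + node-G + node-E + node-D: power draw 12 + 10 + 2 + 5 + 2 = 31 ≤ 41, throughput 10 + 11 + 9 + 19 + 7 = 56.
Best is node-C, node-F, node-G, node-E, and node-D with total throughput 56.

56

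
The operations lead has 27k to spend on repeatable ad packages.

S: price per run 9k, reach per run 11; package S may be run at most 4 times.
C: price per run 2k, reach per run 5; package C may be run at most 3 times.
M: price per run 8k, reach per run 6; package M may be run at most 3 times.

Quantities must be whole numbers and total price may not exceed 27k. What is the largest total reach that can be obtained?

C has the best ratio (5/2); taking only C gives at most 3×5 = 15 (stopped by the supply cap of 3).
Mixing does better — 2×S and 3×C: price 24 ≤ 27, reach 2·11 + 3·5 = 37.

37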